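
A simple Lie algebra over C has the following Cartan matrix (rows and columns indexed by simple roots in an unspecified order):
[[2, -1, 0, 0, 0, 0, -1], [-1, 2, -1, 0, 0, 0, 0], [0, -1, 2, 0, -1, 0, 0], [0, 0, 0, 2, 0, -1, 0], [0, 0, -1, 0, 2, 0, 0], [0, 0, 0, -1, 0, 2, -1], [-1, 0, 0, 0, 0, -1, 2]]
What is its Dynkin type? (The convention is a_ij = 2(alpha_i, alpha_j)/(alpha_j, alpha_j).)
A_7 (sl(8))

The matrix has rank 7 with 2's on the diagonal. Reading the off-diagonal entries as Dynkin edges (a single edge where a_ij = a_ji = -1; a double or triple edge where a_ij * a_ji = 2 or 3), the diagram is a chain of 7 nodes with single edges (A_7). One simple-root ordering that puts it in standard form is (alpha_5, alpha_3, alpha_2, alpha_1, alpha_7, alpha_6, alpha_4). So the algebra is type A_7, i.e. sl(8).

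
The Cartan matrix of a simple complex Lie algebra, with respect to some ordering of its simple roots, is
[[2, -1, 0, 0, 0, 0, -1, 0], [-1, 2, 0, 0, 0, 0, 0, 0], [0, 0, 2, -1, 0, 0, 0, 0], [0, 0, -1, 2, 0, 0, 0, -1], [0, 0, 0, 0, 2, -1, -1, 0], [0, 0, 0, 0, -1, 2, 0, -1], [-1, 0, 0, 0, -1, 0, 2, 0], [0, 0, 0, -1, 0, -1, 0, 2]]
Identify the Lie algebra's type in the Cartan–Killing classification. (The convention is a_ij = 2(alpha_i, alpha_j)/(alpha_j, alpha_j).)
A_8

The matrix has rank 8 with 2's on the diagonal. Reading the off-diagonal entries as Dynkin edges (a single edge where a_ij = a_ji = -1; a double or triple edge where a_ij * a_ji = 2 or 3), the diagram is a chain of 8 nodes with single edges (A_8). One simple-root ordering that puts it in standard form is (alpha_2, alpha_1, alpha_7, alpha_5, alpha_6, alpha_8, alpha_4, alpha_3). So the algebra is type A_8, i.e. sl(9).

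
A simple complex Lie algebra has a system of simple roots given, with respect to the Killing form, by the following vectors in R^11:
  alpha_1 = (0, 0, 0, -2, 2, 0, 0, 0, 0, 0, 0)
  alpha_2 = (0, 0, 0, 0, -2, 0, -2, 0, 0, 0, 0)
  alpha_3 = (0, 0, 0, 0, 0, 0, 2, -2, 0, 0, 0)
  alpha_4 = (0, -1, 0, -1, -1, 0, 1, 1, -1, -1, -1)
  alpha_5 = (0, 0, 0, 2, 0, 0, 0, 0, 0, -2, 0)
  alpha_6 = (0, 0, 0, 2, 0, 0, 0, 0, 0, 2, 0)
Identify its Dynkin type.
type E_6

Compute the Cartan integers a_ij = 2(alpha_i, alpha_j)/(alpha_j, alpha_j); the resulting 6x6 Cartan matrix is
[[2, -1, 0, 0, -1, -1], [-1, 2, -1, 0, 0, 0], [0, -1, 2, 0, 0, 0], [0, 0, 0, 2, 0, -1], [-1, 0, 0, 0, 2, 0], [-1, 0, 0, -1, 0, 2]].
All simple roots have the same length, so the diagram is simply laced. The associated Dynkin diagram is a chain of 5 nodes with one extra node attached to the third node from one end (E_6), so the type is E_6.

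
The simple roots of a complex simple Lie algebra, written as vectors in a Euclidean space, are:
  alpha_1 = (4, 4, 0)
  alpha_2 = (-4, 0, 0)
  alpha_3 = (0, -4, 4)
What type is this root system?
B_3

Compute the Cartan integers a_ij = 2(alpha_i, alpha_j)/(alpha_j, alpha_j); the resulting 3x3 Cartan matrix is
[[2, -2, -1], [-1, 2, 0], [-1, 0, 2]].
The roots have two lengths (squared-length ratio 2:1); the short ones are alpha_{2}. The associated Dynkin diagram is a chain of 3 nodes with a double edge at one end; the terminal node there is the unique short simple root (B_3), so the type is B_3 (the algebra so(7)).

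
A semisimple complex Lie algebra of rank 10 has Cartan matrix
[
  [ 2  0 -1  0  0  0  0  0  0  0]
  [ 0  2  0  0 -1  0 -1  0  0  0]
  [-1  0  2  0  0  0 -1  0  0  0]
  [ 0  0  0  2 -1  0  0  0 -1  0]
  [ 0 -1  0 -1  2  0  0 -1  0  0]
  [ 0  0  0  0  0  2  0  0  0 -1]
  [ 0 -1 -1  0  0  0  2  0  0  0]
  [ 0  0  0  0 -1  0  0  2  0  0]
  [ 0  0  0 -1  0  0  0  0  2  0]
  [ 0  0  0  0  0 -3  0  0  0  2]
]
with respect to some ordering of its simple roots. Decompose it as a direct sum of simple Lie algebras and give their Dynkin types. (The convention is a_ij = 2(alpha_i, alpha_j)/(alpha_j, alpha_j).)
E_8 ⊕ G_2

The diagram associated to this matrix has two connected components: the simple roots {alpha_1, alpha_2, alpha_3, alpha_4, alpha_5, alpha_7, alpha_8, alpha_9} form a chain of 7 nodes with one extra node attached to the third node from one end (E_8), and {alpha_6, alpha_10} form two nodes joined by a triple edge (G_2). A semisimple Lie algebra decomposes uniquely as the direct sum of simple ideals, one per connected component of its Dynkin diagram, so g ≅ E_8 ⊕ G_2 (dimension 248 + 14 = 262).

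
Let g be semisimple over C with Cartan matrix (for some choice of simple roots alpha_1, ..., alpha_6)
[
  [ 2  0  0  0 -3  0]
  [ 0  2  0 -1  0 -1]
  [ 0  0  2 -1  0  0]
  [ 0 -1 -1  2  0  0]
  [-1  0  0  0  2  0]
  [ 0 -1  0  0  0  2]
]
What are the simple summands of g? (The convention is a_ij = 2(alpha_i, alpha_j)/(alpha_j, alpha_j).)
The diagram associated to this matrix has two connected components: the simple roots {alpha_2, alpha_3, alpha_4, alpha_6} form a chain of 4 nodes with single edges (A_4), and {alpha_1, alpha_5} form two nodes joined by a triple edge (G_2). A semisimple Lie algebra decomposes uniquely as the direct sum of simple ideals, one per connected component of its Dynkin diagram, so g ≅ A_4 ⊕ G_2 (dimension 24 + 14 = 38).

A4 + G2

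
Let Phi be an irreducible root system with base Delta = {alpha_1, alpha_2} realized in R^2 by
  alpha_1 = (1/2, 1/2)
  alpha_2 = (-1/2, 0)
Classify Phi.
B_2 (so(5))

Compute the Cartan integers a_ij = 2(alpha_i, alpha_j)/(alpha_j, alpha_j); the resulting 2x2 Cartan matrix is
[[2, -2], [-1, 2]].
The roots have two lengths (squared-length ratio 2:1); the short ones are alpha_{2}. The associated Dynkin diagram is a chain of 2 nodes with a double edge at one end; the terminal node there is the unique short simple root (B_2), so the type is B_2 (the algebra so(5)).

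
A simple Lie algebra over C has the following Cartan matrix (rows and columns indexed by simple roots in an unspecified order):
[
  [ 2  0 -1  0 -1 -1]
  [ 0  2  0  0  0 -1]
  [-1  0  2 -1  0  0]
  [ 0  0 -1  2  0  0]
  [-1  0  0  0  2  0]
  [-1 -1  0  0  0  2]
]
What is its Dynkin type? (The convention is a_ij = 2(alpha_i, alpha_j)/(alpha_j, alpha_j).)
E_6

The matrix has rank 6 with 2's on the diagonal. Reading the off-diagonal entries as Dynkin edges (a single edge where a_ij = a_ji = -1; a double or triple edge where a_ij * a_ji = 2 or 3), the diagram is a chain of 5 nodes with one extra node attached to the third node from one end (E_6). One simple-root ordering that puts it in standard form is (alpha_2, alpha_5, alpha_6, alpha_1, alpha_3, alpha_4). So the algebra is type E_6.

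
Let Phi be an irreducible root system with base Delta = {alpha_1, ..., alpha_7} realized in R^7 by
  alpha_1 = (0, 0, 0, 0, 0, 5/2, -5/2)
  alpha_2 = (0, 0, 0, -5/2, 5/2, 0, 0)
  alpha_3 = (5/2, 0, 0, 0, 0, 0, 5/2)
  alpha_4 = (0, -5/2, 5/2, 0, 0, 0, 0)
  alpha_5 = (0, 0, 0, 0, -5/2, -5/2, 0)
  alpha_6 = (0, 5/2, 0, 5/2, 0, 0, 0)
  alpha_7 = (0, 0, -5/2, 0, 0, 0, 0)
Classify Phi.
Compute the Cartan integers a_ij = 2(alpha_i, alpha_j)/(alpha_j, alpha_j); the resulting 7x7 Cartan matrix is
[[2, 0, -1, 0, -1, 0, 0], [0, 2, 0, 0, -1, -1, 0], [-1, 0, 2, 0, 0, 0, 0], [0, 0, 0, 2, 0, -1, -2], [-1, -1, 0, 0, 2, 0, 0], [0, -1, 0, -1, 0, 2, 0], [0, 0, 0, -1, 0, 0, 2]].
The roots have two lengths (squared-length ratio 2:1); the short ones are alpha_{7}. The associated Dynkin diagram is a chain of 7 nodes with a double edge at one end; the terminal node there is the unique short simple root (B_7), so the type is B_7 (the algebra so(15)).

B_7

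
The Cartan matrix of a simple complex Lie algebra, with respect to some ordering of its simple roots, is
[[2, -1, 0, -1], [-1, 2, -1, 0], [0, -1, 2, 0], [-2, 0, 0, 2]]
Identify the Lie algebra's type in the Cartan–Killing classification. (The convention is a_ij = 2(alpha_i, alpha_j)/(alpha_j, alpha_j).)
The matrix has rank 4 with 2's on the diagonal. Reading the off-diagonal entries as Dynkin edges (a single edge where a_ij = a_ji = -1; a double or triple edge where a_ij * a_ji = 2 or 3), the diagram is a chain of 4 nodes with a double edge at one end; the terminal node there is the unique long simple root (C_4). One simple-root ordering that puts it in standard form is (alpha_3, alpha_2, alpha_1, alpha_4). So the algebra is type C_4, i.e. sp(8).

type C_4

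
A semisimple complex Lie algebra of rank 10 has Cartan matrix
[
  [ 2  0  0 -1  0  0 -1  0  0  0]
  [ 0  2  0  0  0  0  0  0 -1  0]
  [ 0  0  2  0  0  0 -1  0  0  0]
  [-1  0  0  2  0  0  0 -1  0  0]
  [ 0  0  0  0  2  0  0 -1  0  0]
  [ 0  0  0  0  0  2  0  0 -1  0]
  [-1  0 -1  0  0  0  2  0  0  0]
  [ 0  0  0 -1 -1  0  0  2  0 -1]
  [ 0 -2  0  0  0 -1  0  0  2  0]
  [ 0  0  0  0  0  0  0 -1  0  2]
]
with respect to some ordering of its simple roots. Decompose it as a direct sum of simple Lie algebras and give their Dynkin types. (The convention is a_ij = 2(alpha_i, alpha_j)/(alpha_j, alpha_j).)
B_3 ⊕ D_7

The diagram associated to this matrix has two connected components: the simple roots {alpha_2, alpha_6, alpha_9} form a chain of 3 nodes with a double edge at one end; the terminal node there is the unique short simple root (B_3), and {alpha_1, alpha_3, alpha_4, alpha_5, alpha_7, alpha_8, alpha_10} form a chain of 5 nodes with a fork of two nodes at one end (D_7). A semisimple Lie algebra decomposes uniquely as the direct sum of simple ideals, one per connected component of its Dynkin diagram, so g ≅ B_3 ⊕ D_7 (dimension 21 + 91 = 112).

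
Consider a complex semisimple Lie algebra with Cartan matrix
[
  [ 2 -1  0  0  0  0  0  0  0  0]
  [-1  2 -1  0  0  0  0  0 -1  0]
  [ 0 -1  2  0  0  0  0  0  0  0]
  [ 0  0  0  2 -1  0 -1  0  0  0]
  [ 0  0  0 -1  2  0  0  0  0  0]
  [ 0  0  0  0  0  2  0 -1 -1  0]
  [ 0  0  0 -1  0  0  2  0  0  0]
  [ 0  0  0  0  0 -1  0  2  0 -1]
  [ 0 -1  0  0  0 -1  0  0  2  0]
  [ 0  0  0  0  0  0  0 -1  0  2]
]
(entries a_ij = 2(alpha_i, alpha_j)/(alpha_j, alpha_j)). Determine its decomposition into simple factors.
The diagram associated to this matrix has two connected components: the simple roots {alpha_4, alpha_5, alpha_7} form a chain of 3 nodes with single edges (A_3), and {alpha_1, alpha_2, alpha_3, alpha_6, alpha_8, alpha_9, alpha_10} form a chain of 5 nodes with a fork of two nodes at one end (D_7). A semisimple Lie algebra decomposes uniquely as the direct sum of simple ideals, one per connected component of its Dynkin diagram, so g ≅ A_3 ⊕ D_7 (dimension 15 + 91 = 106).

type A_3 ⊕ type D_7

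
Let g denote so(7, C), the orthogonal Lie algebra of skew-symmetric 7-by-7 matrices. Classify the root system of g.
This is so(7) with 7 odd, which has dimension 7(7-1)/2 = 21 and rank (7-1)/2 = 3. In the classification of classical Lie algebras, the orthogonal algebra so(2n+1) in an odd number of variables has type B_n; here n = 3, so the Dynkin diagram is a chain of 3 nodes with a double edge at one end; the terminal node there is the unique short simple root (B_3). Hence the type is B_3.

B_3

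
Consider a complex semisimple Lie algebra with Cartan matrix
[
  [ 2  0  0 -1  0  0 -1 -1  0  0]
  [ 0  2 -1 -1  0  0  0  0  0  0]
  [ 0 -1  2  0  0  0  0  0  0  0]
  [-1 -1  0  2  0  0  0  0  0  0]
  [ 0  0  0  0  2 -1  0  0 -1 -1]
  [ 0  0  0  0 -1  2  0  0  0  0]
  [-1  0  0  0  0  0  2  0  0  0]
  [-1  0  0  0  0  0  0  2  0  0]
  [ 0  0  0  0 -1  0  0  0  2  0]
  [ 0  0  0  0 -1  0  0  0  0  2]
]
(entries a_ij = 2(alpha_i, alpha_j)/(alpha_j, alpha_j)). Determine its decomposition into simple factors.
The diagram associated to this matrix has two connected components: the simple roots {alpha_5, alpha_6, alpha_9, alpha_10} form a chain of 2 nodes with a fork of two nodes at one end (D_4), and {alpha_1, alpha_2, alpha_3, alpha_4, alpha_7, alpha_8} form a chain of 4 nodes with a fork of two nodes at one end (D_6). A semisimple Lie algebra decomposes uniquely as the direct sum of simple ideals, one per connected component of its Dynkin diagram, so g ≅ D_4 ⊕ D_6 (dimension 28 + 66 = 94).

D4 ⊕ D6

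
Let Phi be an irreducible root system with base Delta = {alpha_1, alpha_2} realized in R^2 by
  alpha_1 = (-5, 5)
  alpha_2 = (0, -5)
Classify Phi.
B2

Compute the Cartan integers a_ij = 2(alpha_i, alpha_j)/(alpha_j, alpha_j); the resulting 2x2 Cartan matrix is
[[2, -2], [-1, 2]].
The roots have two lengths (squared-length ratio 2:1); the short ones are alpha_{2}. The associated Dynkin diagram is a chain of 2 nodes with a double edge at one end; the terminal node there is the unique short simple root (B_2), so the type is B_2 (the algebra so(5)).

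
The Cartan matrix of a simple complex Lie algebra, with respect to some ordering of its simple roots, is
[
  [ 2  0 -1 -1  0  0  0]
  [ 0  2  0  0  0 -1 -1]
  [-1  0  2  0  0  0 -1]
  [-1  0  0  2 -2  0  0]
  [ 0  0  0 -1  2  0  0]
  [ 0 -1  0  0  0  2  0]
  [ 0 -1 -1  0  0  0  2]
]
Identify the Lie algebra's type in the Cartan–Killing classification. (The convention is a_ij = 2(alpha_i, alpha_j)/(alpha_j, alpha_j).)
The matrix has rank 7 with 2's on the diagonal. Reading the off-diagonal entries as Dynkin edges (a single edge where a_ij = a_ji = -1; a double or triple edge where a_ij * a_ji = 2 or 3), the diagram is a chain of 7 nodes with a double edge at one end; the terminal node there is the unique short simple root (B_7). One simple-root ordering that puts it in standard form is (alpha_6, alpha_2, alpha_7, alpha_3, alpha_1, alpha_4, alpha_5). So the algebra is type B_7, i.e. so(15).

B7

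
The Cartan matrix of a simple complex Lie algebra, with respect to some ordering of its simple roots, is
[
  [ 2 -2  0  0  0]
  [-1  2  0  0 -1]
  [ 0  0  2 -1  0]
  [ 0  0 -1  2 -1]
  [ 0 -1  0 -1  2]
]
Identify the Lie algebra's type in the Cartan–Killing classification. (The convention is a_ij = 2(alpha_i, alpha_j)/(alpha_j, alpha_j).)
The matrix has rank 5 with 2's on the diagonal. Reading the off-diagonal entries as Dynkin edges (a single edge where a_ij = a_ji = -1; a double or triple edge where a_ij * a_ji = 2 or 3), the diagram is a chain of 5 nodes with a double edge at one end; the terminal node there is the unique long simple root (C_5). One simple-root ordering that puts it in standard form is (alpha_3, alpha_4, alpha_5, alpha_2, alpha_1). So the algebra is type C_5, i.e. sp(10).

type C_5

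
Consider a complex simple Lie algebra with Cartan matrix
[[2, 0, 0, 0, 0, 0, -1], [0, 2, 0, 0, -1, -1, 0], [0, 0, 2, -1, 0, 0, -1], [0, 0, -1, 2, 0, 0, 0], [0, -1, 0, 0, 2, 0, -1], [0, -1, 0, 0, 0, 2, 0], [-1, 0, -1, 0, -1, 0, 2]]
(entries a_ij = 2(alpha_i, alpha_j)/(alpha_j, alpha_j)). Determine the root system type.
The matrix has rank 7 with 2's on the diagonal. Reading the off-diagonal entries as Dynkin edges (a single edge where a_ij = a_ji = -1; a double or triple edge where a_ij * a_ji = 2 or 3), the diagram is a chain of 6 nodes with one extra node attached to the third node from one end (E_7). One simple-root ordering that puts it in standard form is (alpha_4, alpha_1, alpha_3, alpha_7, alpha_5, alpha_2, alpha_6). So the algebra is type E_7.

E_7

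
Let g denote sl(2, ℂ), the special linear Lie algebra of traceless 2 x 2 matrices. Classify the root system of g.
This is sl(2), which has dimension 2^2 - 1 = 3 and rank 2 - 1 = 1 (a Cartan subalgebra is the diagonal traceless matrices). In the classification of classical Lie algebras, the special linear algebra sl(n+1) has type A_n; here n = 1, so the Dynkin diagram is a chain of 1 nodes with single edges (A_1). Hence the type is A_1.

A_1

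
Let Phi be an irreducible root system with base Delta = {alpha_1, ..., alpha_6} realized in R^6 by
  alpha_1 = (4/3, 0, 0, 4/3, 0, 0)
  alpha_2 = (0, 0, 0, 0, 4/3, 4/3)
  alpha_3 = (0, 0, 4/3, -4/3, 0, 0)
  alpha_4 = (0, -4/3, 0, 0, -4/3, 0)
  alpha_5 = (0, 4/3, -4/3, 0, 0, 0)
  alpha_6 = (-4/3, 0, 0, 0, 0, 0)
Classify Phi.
B_6

Compute the Cartan integers a_ij = 2(alpha_i, alpha_j)/(alpha_j, alpha_j); the resulting 6x6 Cartan matrix is
[[2, 0, -1, 0, 0, -2], [0, 2, 0, -1, 0, 0], [-1, 0, 2, 0, -1, 0], [0, -1, 0, 2, -1, 0], [0, 0, -1, -1, 2, 0], [-1, 0, 0, 0, 0, 2]].
The roots have two lengths (squared-length ratio 2:1); the short ones are alpha_{6}. The associated Dynkin diagram is a chain of 6 nodes with a double edge at one end; the terminal node there is the unique short simple root (B_6), so the type is B_6 (the algebra so(13)).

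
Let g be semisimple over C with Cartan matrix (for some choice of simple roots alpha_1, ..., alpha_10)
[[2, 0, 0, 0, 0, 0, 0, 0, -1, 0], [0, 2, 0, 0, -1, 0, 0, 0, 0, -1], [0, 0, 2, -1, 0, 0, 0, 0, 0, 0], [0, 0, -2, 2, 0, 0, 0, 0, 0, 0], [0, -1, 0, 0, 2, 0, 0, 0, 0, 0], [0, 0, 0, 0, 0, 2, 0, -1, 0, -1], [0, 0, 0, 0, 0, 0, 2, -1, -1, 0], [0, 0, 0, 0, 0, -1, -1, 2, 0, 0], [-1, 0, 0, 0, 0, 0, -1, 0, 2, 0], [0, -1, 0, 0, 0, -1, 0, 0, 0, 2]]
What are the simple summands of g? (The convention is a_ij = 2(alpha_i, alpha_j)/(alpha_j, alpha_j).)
The diagram associated to this matrix has two connected components: the simple roots {alpha_1, alpha_2, alpha_5, alpha_6, alpha_7, alpha_8, alpha_9, alpha_10} form a chain of 8 nodes with single edges (A_8), and {alpha_3, alpha_4} form a chain of 2 nodes with a double edge at one end; the terminal node there is the unique short simple root (B_2). A semisimple Lie algebra decomposes uniquely as the direct sum of simple ideals, one per connected component of its Dynkin diagram, so g ≅ A_8 ⊕ B_2 (dimension 80 + 10 = 90).

type A_8 ⊕ type B_2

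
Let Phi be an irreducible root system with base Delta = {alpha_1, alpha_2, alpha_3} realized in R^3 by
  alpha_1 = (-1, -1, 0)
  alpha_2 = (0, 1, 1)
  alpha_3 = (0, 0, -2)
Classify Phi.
Compute the Cartan integers a_ij = 2(alpha_i, alpha_j)/(alpha_j, alpha_j); the resulting 3x3 Cartan matrix is
[[2, -1, 0], [-1, 2, -1], [0, -2, 2]].
The roots have two lengths (squared-length ratio 2:1); the short ones are alpha_{1,2}. The associated Dynkin diagram is a chain of 3 nodes with a double edge at one end; the terminal node there is the unique long simple root (C_3), so the type is C_3 (the algebra sp(6)).

C_3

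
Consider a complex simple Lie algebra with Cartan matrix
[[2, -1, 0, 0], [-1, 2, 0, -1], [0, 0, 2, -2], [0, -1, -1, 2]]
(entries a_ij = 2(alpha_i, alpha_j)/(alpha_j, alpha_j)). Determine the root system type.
type C_4

The matrix has rank 4 with 2's on the diagonal. Reading the off-diagonal entries as Dynkin edges (a single edge where a_ij = a_ji = -1; a double or triple edge where a_ij * a_ji = 2 or 3), the diagram is a chain of 4 nodes with a double edge at one end; the terminal node there is the unique long simple root (C_4). One simple-root ordering that puts it in standard form is (alpha_1, alpha_2, alpha_4, alpha_3). So the algebra is type C_4, i.e. sp(8).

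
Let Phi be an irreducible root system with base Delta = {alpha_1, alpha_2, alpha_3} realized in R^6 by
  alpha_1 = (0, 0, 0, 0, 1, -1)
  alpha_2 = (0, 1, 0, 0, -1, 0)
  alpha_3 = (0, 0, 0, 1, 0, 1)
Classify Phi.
type A_3

Compute the Cartan integers a_ij = 2(alpha_i, alpha_j)/(alpha_j, alpha_j); the resulting 3x3 Cartan matrix is
[[2, -1, -1], [-1, 2, 0], [-1, 0, 2]].
All simple roots have the same length, so the diagram is simply laced. The associated Dynkin diagram is a chain of 3 nodes with single edges (A_3), so the type is A_3 (the algebra sl(4)).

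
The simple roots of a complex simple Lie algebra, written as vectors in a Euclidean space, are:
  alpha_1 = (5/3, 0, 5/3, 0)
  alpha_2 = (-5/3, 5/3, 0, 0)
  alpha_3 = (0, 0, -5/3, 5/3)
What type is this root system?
Compute the Cartan integers a_ij = 2(alpha_i, alpha_j)/(alpha_j, alpha_j); the resulting 3x3 Cartan matrix is
[[2, -1, -1], [-1, 2, 0], [-1, 0, 2]].
All simple roots have the same length, so the diagram is simply laced. The associated Dynkin diagram is a chain of 3 nodes with single edges (A_3), so the type is A_3 (the algebra sl(4)).

A_3 (sl(4))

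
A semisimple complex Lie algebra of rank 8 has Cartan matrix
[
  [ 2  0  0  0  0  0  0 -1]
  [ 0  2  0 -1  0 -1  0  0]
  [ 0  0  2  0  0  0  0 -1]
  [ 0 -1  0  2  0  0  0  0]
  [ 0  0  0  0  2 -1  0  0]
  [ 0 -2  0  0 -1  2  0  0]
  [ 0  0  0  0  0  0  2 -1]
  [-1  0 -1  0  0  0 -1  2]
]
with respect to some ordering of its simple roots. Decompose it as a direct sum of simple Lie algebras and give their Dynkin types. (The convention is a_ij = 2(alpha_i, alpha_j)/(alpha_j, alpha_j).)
type D_4 + type F_4

The diagram associated to this matrix has two connected components: the simple roots {alpha_1, alpha_3, alpha_7, alpha_8} form a chain of 2 nodes with a fork of two nodes at one end (D_4), and {alpha_2, alpha_4, alpha_5, alpha_6} form a chain of 4 nodes with a double edge between the middle two (F_4). A semisimple Lie algebra decomposes uniquely as the direct sum of simple ideals, one per connected component of its Dynkin diagram, so g ≅ D_4 ⊕ F_4 (dimension 28 + 52 = 80).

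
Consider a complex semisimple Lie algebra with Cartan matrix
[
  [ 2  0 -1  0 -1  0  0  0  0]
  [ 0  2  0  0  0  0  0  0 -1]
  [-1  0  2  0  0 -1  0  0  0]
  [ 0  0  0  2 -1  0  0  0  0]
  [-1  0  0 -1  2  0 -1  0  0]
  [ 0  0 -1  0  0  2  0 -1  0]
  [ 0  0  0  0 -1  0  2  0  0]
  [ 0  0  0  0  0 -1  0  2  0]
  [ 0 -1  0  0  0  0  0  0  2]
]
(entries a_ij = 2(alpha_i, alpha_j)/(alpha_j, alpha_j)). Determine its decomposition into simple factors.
The diagram associated to this matrix has two connected components: the simple roots {alpha_2, alpha_9} form a chain of 2 nodes with single edges (A_2), and {alpha_1, alpha_3, alpha_4, alpha_5, alpha_6, alpha_7, alpha_8} form a chain of 5 nodes with a fork of two nodes at one end (D_7). A semisimple Lie algebra decomposes uniquely as the direct sum of simple ideals, one per connected component of its Dynkin diagram, so g ≅ A_2 ⊕ D_7 (dimension 8 + 91 = 99).

A2 + D7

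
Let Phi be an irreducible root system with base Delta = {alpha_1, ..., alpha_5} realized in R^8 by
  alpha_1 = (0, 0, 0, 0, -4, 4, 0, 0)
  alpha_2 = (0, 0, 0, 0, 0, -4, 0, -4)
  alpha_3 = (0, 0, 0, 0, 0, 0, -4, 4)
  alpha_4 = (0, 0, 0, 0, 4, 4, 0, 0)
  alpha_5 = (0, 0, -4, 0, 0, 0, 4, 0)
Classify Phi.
D_5 (so(10))

Compute the Cartan integers a_ij = 2(alpha_i, alpha_j)/(alpha_j, alpha_j); the resulting 5x5 Cartan matrix is
[[2, -1, 0, 0, 0], [-1, 2, -1, -1, 0], [0, -1, 2, 0, -1], [0, -1, 0, 2, 0], [0, 0, -1, 0, 2]].
All simple roots have the same length, so the diagram is simply laced. The associated Dynkin diagram is a chain of 3 nodes with a fork of two nodes at one end (D_5), so the type is D_5 (the algebra so(10)).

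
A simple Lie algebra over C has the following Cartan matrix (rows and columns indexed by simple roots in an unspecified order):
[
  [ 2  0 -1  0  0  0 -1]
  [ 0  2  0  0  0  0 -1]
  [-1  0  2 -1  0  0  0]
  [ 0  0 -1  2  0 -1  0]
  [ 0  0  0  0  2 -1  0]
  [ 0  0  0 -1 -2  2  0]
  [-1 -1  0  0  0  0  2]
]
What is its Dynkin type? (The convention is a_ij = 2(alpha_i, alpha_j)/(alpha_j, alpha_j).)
The matrix has rank 7 with 2's on the diagonal. Reading the off-diagonal entries as Dynkin edges (a single edge where a_ij = a_ji = -1; a double or triple edge where a_ij * a_ji = 2 or 3), the diagram is a chain of 7 nodes with a double edge at one end; the terminal node there is the unique short simple root (B_7). One simple-root ordering that puts it in standard form is (alpha_2, alpha_7, alpha_1, alpha_3, alpha_4, alpha_6, alpha_5). So the algebra is type B_7, i.e. so(15).

type B_7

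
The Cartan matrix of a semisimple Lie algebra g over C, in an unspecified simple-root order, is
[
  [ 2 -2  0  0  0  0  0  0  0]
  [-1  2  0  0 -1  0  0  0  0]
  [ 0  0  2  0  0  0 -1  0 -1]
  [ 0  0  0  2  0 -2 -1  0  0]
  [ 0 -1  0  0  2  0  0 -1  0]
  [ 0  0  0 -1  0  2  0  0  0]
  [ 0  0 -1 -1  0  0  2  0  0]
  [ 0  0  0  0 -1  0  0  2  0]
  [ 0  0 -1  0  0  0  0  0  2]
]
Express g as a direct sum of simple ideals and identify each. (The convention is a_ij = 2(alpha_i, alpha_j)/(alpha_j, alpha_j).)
The diagram associated to this matrix has two connected components: the simple roots {alpha_3, alpha_4, alpha_6, alpha_7, alpha_9} form a chain of 5 nodes with a double edge at one end; the terminal node there is the unique short simple root (B_5), and {alpha_1, alpha_2, alpha_5, alpha_8} form a chain of 4 nodes with a double edge at one end; the terminal node there is the unique long simple root (C_4). A semisimple Lie algebra decomposes uniquely as the direct sum of simple ideals, one per connected component of its Dynkin diagram, so g ≅ B_5 ⊕ C_4 (dimension 55 + 36 = 91).

B_5 + C_4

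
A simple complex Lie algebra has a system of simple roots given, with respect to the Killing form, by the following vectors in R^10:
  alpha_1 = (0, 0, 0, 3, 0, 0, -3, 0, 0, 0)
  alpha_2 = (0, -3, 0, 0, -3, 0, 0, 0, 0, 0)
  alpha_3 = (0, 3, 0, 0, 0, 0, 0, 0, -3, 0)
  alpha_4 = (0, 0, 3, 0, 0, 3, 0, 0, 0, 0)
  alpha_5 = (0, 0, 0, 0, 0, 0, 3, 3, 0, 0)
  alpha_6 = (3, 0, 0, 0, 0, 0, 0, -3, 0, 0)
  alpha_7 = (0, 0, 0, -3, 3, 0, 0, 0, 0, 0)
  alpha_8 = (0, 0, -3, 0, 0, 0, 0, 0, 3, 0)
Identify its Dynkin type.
A_8

Compute the Cartan integers a_ij = 2(alpha_i, alpha_j)/(alpha_j, alpha_j); the resulting 8x8 Cartan matrix is
[[2, 0, 0, 0, -1, 0, -1, 0], [0, 2, -1, 0, 0, 0, -1, 0], [0, -1, 2, 0, 0, 0, 0, -1], [0, 0, 0, 2, 0, 0, 0, -1], [-1, 0, 0, 0, 2, -1, 0, 0], [0, 0, 0, 0, -1, 2, 0, 0], [-1, -1, 0, 0, 0, 0, 2, 0], [0, 0, -1, -1, 0, 0, 0, 2]].
All simple roots have the same length, so the diagram is simply laced. The associated Dynkin diagram is a chain of 8 nodes with single edges (A_8), so the type is A_8 (the algebra sl(9)).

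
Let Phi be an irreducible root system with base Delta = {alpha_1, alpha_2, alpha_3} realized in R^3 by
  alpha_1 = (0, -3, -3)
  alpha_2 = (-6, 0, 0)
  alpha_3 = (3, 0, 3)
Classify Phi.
C_3 (sp(6))

Compute the Cartan integers a_ij = 2(alpha_i, alpha_j)/(alpha_j, alpha_j); the resulting 3x3 Cartan matrix is
[[2, 0, -1], [0, 2, -2], [-1, -1, 2]].
The roots have two lengths (squared-length ratio 2:1); the short ones are alpha_{1,3}. The associated Dynkin diagram is a chain of 3 nodes with a double edge at one end; the terminal node there is the unique long simple root (C_3), so the type is C_3 (the algebra sp(6)).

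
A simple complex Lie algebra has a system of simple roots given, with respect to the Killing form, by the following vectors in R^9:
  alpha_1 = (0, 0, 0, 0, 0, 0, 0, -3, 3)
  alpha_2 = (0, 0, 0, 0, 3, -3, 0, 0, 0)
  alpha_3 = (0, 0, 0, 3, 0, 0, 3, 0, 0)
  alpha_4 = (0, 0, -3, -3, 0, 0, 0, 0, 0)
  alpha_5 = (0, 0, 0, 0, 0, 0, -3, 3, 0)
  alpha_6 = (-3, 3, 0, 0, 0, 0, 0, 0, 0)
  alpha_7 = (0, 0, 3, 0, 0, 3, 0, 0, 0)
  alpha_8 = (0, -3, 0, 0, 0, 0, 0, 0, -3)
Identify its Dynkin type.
Compute the Cartan integers a_ij = 2(alpha_i, alpha_j)/(alpha_j, alpha_j); the resulting 8x8 Cartan matrix is
[[2, 0, 0, 0, -1, 0, 0, -1], [0, 2, 0, 0, 0, 0, -1, 0], [0, 0, 2, -1, -1, 0, 0, 0], [0, 0, -1, 2, 0, 0, -1, 0], [-1, 0, -1, 0, 2, 0, 0, 0], [0, 0, 0, 0, 0, 2, 0, -1], [0, -1, 0, -1, 0, 0, 2, 0], [-1, 0, 0, 0, 0, -1, 0, 2]].
All simple roots have the same length, so the diagram is simply laced. The associated Dynkin diagram is a chain of 8 nodes with single edges (A_8), so the type is A_8 (the algebra sl(9)).

A_8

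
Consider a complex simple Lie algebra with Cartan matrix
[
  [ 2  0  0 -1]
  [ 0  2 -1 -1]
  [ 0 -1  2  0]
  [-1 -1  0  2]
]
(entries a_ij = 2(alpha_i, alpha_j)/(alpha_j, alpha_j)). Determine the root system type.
The matrix has rank 4 with 2's on the diagonal. Reading the off-diagonal entries as Dynkin edges (a single edge where a_ij = a_ji = -1; a double or triple edge where a_ij * a_ji = 2 or 3), the diagram is a chain of 4 nodes with single edges (A_4). One simple-root ordering that puts it in standard form is (alpha_3, alpha_2, alpha_4, alpha_1). So the algebra is type A_4, i.e. sl(5).

A_4 (sl(5))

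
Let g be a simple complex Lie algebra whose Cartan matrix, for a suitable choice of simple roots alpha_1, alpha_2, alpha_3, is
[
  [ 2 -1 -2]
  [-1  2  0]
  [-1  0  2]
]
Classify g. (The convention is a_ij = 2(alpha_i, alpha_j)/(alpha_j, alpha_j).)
The matrix has rank 3 with 2's on the diagonal. Reading the off-diagonal entries as Dynkin edges (a single edge where a_ij = a_ji = -1; a double or triple edge where a_ij * a_ji = 2 or 3), the diagram is a chain of 3 nodes with a double edge at one end; the terminal node there is the unique short simple root (B_3). One simple-root ordering that puts it in standard form is (alpha_2, alpha_1, alpha_3). So the algebra is type B_3, i.e. so(7).

B3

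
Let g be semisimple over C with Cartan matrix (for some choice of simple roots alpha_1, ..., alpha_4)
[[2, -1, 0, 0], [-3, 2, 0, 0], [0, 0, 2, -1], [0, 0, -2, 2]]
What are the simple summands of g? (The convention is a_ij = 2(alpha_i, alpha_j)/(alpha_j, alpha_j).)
The diagram associated to this matrix has two connected components: the simple roots {alpha_3, alpha_4} form a chain of 2 nodes with a double edge at one end; the terminal node there is the unique short simple root (B_2), and {alpha_1, alpha_2} form two nodes joined by a triple edge (G_2). A semisimple Lie algebra decomposes uniquely as the direct sum of simple ideals, one per connected component of its Dynkin diagram, so g ≅ B_2 ⊕ G_2 (dimension 10 + 14 = 24).

type B_2 + type G_2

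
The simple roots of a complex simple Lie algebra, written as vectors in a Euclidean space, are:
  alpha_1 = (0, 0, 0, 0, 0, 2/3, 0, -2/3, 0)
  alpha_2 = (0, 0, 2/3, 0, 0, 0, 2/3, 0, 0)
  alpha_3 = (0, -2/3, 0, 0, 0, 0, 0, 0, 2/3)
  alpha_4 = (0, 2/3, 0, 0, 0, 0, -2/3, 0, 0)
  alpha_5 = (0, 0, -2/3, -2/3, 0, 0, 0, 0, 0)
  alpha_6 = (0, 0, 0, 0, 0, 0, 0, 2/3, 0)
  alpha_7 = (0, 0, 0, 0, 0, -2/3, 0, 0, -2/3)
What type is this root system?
B7

Compute the Cartan integers a_ij = 2(alpha_i, alpha_j)/(alpha_j, alpha_j); the resulting 7x7 Cartan matrix is
[[2, 0, 0, 0, 0, -2, -1], [0, 2, 0, -1, -1, 0, 0], [0, 0, 2, -1, 0, 0, -1], [0, -1, -1, 2, 0, 0, 0], [0, -1, 0, 0, 2, 0, 0], [-1, 0, 0, 0, 0, 2, 0], [-1, 0, -1, 0, 0, 0, 2]].
The roots have two lengths (squared-length ratio 2:1); the short ones are alpha_{6}. The associated Dynkin diagram is a chain of 7 nodes with a double edge at one end; the terminal node there is the unique short simple root (B_7), so the type is B_7 (the algebra so(15)).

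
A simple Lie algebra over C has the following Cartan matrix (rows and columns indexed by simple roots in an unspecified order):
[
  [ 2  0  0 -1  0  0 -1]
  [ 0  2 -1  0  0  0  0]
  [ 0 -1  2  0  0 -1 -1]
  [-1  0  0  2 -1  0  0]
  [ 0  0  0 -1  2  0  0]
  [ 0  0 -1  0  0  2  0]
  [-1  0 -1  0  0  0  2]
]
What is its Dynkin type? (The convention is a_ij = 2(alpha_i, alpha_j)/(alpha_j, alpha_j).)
D7

The matrix has rank 7 with 2's on the diagonal. Reading the off-diagonal entries as Dynkin edges (a single edge where a_ij = a_ji = -1; a double or triple edge where a_ij * a_ji = 2 or 3), the diagram is a chain of 5 nodes with a fork of two nodes at one end (D_7). One simple-root ordering that puts it in standard form is (alpha_5, alpha_4, alpha_1, alpha_7, alpha_3, alpha_6, alpha_2). So the algebra is type D_7, i.e. so(14).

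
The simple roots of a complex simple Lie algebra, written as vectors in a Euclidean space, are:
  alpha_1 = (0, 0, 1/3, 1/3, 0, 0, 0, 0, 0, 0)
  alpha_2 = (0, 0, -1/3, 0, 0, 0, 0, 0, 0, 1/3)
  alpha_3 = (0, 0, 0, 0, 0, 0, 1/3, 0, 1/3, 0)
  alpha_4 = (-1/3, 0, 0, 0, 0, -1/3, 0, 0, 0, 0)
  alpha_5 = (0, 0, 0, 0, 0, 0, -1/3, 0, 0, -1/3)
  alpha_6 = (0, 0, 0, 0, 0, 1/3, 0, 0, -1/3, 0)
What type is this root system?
Compute the Cartan integers a_ij = 2(alpha_i, alpha_j)/(alpha_j, alpha_j); the resulting 6x6 Cartan matrix is
[[2, -1, 0, 0, 0, 0], [-1, 2, 0, 0, -1, 0], [0, 0, 2, 0, -1, -1], [0, 0, 0, 2, 0, -1], [0, -1, -1, 0, 2, 0], [0, 0, -1, -1, 0, 2]].
All simple roots have the same length, so the diagram is simply laced. The associated Dynkin diagram is a chain of 6 nodes with single edges (A_6), so the type is A_6 (the algebra sl(7)).

A6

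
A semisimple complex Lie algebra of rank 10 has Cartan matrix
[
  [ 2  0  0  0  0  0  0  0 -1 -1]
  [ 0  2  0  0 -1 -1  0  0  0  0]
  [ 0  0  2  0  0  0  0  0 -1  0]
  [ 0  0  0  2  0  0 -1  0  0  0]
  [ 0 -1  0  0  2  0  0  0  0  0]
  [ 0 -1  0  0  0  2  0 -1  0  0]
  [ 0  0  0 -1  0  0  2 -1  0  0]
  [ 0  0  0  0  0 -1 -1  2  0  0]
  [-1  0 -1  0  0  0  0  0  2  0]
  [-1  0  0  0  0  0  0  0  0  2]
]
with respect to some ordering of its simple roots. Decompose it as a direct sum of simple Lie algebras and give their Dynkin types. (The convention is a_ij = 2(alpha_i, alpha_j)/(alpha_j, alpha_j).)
A4 ⊕ A6

The diagram associated to this matrix has two connected components: the simple roots {alpha_1, alpha_3, alpha_9, alpha_10} form a chain of 4 nodes with single edges (A_4), and {alpha_2, alpha_4, alpha_5, alpha_6, alpha_7, alpha_8} form a chain of 6 nodes with single edges (A_6). A semisimple Lie algebra decomposes uniquely as the direct sum of simple ideals, one per connected component of its Dynkin diagram, so g ≅ A_4 ⊕ A_6 (dimension 24 + 48 = 72).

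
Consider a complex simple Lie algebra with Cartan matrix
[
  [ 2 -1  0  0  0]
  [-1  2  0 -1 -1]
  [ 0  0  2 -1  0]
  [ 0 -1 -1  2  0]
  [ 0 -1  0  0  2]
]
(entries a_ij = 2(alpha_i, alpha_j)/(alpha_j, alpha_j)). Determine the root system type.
The matrix has rank 5 with 2's on the diagonal. Reading the off-diagonal entries as Dynkin edges (a single edge where a_ij = a_ji = -1; a double or triple edge where a_ij * a_ji = 2 or 3), the diagram is a chain of 3 nodes with a fork of two nodes at one end (D_5). One simple-root ordering that puts it in standard form is (alpha_3, alpha_4, alpha_2, alpha_5, alpha_1). So the algebra is type D_5, i.e. so(10).

D5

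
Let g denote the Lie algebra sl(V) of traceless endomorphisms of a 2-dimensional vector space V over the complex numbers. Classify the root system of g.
This is sl(2), which has dimension 2^2 - 1 = 3 and rank 2 - 1 = 1 (a Cartan subalgebra is the diagonal traceless matrices). In the classification of classical Lie algebras, the special linear algebra sl(n+1) has type A_n; here n = 1, so the Dynkin diagram is a chain of 1 nodes with single edges (A_1). Hence the type is A_1.

A_1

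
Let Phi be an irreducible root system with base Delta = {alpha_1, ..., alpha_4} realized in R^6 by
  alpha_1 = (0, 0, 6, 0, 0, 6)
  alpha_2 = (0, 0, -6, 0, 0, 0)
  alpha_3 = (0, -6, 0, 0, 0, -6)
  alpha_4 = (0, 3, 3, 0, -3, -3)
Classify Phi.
F_4

Compute the Cartan integers a_ij = 2(alpha_i, alpha_j)/(alpha_j, alpha_j); the resulting 4x4 Cartan matrix is
[[2, -2, -1, 0], [-1, 2, 0, -1], [-1, 0, 2, 0], [0, -1, 0, 2]].
The roots have two lengths (squared-length ratio 2:1); the short ones are alpha_{2,4}. The associated Dynkin diagram is a chain of 4 nodes with a double edge between the middle two (F_4), so the type is F_4.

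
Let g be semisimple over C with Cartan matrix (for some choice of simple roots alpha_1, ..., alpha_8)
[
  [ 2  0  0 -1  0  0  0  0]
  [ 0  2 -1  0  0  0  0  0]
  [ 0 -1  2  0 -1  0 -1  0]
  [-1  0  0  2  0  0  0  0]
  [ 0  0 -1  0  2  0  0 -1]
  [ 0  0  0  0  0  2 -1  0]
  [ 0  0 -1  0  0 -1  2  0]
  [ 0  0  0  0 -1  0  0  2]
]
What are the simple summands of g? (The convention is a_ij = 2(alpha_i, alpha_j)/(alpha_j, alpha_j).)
The diagram associated to this matrix has two connected components: the simple roots {alpha_1, alpha_4} form a chain of 2 nodes with single edges (A_2), and {alpha_2, alpha_3, alpha_5, alpha_6, alpha_7, alpha_8} form a chain of 5 nodes with one extra node attached to the third node from one end (E_6). A semisimple Lie algebra decomposes uniquely as the direct sum of simple ideals, one per connected component of its Dynkin diagram, so g ≅ A_2 ⊕ E_6 (dimension 8 + 78 = 86).

A2 + E6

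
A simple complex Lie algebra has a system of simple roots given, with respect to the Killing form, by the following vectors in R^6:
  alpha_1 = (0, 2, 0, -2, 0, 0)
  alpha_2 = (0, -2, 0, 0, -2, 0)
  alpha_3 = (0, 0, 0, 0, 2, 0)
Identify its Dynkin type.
Compute the Cartan integers a_ij = 2(alpha_i, alpha_j)/(alpha_j, alpha_j); the resulting 3x3 Cartan matrix is
[[2, -1, 0], [-1, 2, -2], [0, -1, 2]].
The roots have two lengths (squared-length ratio 2:1); the short ones are alpha_{3}. The associated Dynkin diagram is a chain of 3 nodes with a double edge at one end; the terminal node there is the unique short simple root (B_3), so the type is B_3 (the algebra so(7)).

B_3 (so(7))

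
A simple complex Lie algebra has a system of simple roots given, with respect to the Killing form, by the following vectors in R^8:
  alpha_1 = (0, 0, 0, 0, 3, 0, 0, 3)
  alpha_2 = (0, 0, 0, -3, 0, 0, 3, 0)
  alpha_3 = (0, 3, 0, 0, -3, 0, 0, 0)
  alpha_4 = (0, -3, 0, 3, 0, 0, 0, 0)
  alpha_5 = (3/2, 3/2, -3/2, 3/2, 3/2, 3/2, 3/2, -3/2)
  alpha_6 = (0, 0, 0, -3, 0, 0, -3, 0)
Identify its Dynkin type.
Compute the Cartan integers a_ij = 2(alpha_i, alpha_j)/(alpha_j, alpha_j); the resulting 6x6 Cartan matrix is
[[2, 0, -1, 0, 0, 0], [0, 2, 0, -1, 0, 0], [-1, 0, 2, -1, 0, 0], [0, -1, -1, 2, 0, -1], [0, 0, 0, 0, 2, -1], [0, 0, 0, -1, -1, 2]].
All simple roots have the same length, so the diagram is simply laced. The associated Dynkin diagram is a chain of 5 nodes with one extra node attached to the third node from one end (E_6), so the type is E_6.

E_6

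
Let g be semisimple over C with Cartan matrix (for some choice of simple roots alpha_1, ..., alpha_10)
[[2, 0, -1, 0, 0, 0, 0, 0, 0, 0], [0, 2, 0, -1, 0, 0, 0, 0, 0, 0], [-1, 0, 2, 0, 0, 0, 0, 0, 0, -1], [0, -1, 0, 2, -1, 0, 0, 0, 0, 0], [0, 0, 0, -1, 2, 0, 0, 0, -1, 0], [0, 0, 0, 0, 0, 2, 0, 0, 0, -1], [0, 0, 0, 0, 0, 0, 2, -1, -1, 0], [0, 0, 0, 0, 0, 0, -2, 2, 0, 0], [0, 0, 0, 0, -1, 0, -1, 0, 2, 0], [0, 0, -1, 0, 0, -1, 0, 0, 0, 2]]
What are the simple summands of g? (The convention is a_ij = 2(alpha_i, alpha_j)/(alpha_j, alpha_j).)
The diagram associated to this matrix has two connected components: the simple roots {alpha_1, alpha_3, alpha_6, alpha_10} form a chain of 4 nodes with single edges (A_4), and {alpha_2, alpha_4, alpha_5, alpha_7, alpha_8, alpha_9} form a chain of 6 nodes with a double edge at one end; the terminal node there is the unique long simple root (C_6). A semisimple Lie algebra decomposes uniquely as the direct sum of simple ideals, one per connected component of its Dynkin diagram, so g ≅ A_4 ⊕ C_6 (dimension 24 + 78 = 102).

A4 ⊕ C6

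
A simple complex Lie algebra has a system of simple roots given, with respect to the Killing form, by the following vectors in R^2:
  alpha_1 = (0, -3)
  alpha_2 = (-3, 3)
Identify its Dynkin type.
Compute the Cartan integers a_ij = 2(alpha_i, alpha_j)/(alpha_j, alpha_j); the resulting 2x2 Cartan matrix is
[[2, -1], [-2, 2]].
The roots have two lengths (squared-length ratio 2:1); the short ones are alpha_{1}. The associated Dynkin diagram is a chain of 2 nodes with a double edge at one end; the terminal node there is the unique short simple root (B_2), so the type is B_2 (the algebra so(5)).

B2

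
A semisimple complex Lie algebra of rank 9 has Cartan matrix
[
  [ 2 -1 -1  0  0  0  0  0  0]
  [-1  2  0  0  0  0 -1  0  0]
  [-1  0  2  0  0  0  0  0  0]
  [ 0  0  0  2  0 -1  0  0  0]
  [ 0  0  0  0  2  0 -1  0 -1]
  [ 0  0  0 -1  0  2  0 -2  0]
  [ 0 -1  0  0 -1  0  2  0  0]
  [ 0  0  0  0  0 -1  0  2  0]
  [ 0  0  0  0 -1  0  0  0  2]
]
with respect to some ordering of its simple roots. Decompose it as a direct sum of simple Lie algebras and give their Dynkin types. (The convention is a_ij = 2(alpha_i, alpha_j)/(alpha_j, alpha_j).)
A_6 + B_3

The diagram associated to this matrix has two connected components: the simple roots {alpha_1, alpha_2, alpha_3, alpha_5, alpha_7, alpha_9} form a chain of 6 nodes with single edges (A_6), and {alpha_4, alpha_6, alpha_8} form a chain of 3 nodes with a double edge at one end; the terminal node there is the unique short simple root (B_3). A semisimple Lie algebra decomposes uniquely as the direct sum of simple ideals, one per connected component of its Dynkin diagram, so g ≅ A_6 ⊕ B_3 (dimension 48 + 21 = 69).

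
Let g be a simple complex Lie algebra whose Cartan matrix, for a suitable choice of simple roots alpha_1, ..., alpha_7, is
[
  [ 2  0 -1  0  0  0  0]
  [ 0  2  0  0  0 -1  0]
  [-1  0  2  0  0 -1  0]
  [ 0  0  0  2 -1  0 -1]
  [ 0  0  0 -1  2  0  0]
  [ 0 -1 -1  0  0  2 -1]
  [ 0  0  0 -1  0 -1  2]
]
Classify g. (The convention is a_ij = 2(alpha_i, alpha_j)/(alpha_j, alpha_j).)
The matrix has rank 7 with 2's on the diagonal. Reading the off-diagonal entries as Dynkin edges (a single edge where a_ij = a_ji = -1; a double or triple edge where a_ij * a_ji = 2 or 3), the diagram is a chain of 6 nodes with one extra node attached to the third node from one end (E_7). One simple-root ordering that puts it in standard form is (alpha_1, alpha_2, alpha_3, alpha_6, alpha_7, alpha_4, alpha_5). So the algebra is type E_7.

E7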